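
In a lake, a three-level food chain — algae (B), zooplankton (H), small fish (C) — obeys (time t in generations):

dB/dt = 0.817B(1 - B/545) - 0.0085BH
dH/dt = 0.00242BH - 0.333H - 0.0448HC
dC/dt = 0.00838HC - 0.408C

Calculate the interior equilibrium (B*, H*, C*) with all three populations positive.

B* ≈ 269, H* ≈ 48.7, C* ≈ 7.09

From dC/dt = 0: 0.00838H* = 0.408, so H* = 48.7.
From dB/dt = 0: 0.817(1 - B*/545) = 0.0085·48.7, giving B* = 545·(1 - 0.507) = 269.
From dH/dt = 0: 0.00242·269 - 0.333 = 0.0448C*, so C* = 0.318/0.0448 = 7.09.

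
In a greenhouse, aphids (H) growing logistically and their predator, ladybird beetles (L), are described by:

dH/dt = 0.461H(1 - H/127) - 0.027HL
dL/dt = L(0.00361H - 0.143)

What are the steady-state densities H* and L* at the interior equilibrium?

H* ≈ 39.6, L* ≈ 11.7

From dL/dt = 0 with L > 0: 0.00361H* = 0.143, so H* = 39.6.
Substitute into dH/dt = 0: 0.461(1 - 39.6/127) = 0.027L*.
The bracket is 0.688, giving L* = 0.317/0.027 = 11.7.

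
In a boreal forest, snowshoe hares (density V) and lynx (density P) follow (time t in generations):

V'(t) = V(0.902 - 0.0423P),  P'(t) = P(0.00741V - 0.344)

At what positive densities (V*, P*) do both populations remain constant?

Set dP/dt = 0 with P > 0: 0.00741V - 0.344 = 0, so V* = 0.344/0.00741 = 46.4.
Set dV/dt = 0 with V > 0: 0.902 - 0.0423P = 0, so P* = 0.902/0.0423 = 21.3.

V* ≈ 46.4, P* ≈ 21.3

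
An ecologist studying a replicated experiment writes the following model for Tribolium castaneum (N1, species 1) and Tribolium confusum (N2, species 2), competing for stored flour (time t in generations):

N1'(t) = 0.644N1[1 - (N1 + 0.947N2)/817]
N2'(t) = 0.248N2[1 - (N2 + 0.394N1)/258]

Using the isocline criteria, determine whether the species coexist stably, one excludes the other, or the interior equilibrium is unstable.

species 1 excludes species 2

Compare the nullcline intercepts: K1/α12 = 817/0.947 = 863 > K2 = 258; K2/α21 = 258/0.394 = 655 < K1 = 817.
Since the inequalities point opposite ways, species 1 can invade but species 2 cannot.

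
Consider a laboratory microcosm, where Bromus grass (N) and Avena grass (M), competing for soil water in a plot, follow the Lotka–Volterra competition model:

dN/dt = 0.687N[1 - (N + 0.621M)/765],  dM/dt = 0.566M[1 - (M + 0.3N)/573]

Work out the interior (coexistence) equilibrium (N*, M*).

Setting both brackets to zero gives the nullclines N + 0.621M = 765 and 0.3N + M = 573.
Substituting M = 573 - 0.3N into the first: N(1 - 0.621·0.3) = 765 - 0.621·573.
So N* = 409/0.814 = 503, and then M* = 573 - 0.3·503 = 422.

N* ≈ 503, M* ≈ 422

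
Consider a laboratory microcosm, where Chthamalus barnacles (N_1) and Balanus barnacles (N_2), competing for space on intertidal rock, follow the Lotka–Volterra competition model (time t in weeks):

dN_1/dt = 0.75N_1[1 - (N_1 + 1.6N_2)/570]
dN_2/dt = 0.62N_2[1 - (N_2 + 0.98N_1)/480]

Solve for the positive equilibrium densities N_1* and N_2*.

N_1* ≈ 349, N_2* ≈ 138

Setting both brackets to zero gives the nullclines N_1 + 1.6N_2 = 570 and 0.98N_1 + N_2 = 480.
Substituting N_2 = 480 - 0.98N_1 into the first: N_1(1 - 1.6·0.98) = 570 - 1.6·480.
So N_1* = -198/-0.568 = 349, and then N_2* = 480 - 0.98·349 = 138.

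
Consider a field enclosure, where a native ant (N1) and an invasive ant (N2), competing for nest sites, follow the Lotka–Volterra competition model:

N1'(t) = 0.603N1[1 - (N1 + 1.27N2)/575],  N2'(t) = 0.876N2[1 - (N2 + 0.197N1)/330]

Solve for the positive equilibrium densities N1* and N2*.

Setting both brackets to zero gives the nullclines N1 + 1.27N2 = 575 and 0.197N1 + N2 = 330.
Substituting N2 = 330 - 0.197N1 into the first: N1(1 - 1.27·0.197) = 575 - 1.27·330.
So N1* = 156/0.75 = 208, and then N2* = 330 - 0.197·208 = 289.

N1* ≈ 208, N2* ≈ 289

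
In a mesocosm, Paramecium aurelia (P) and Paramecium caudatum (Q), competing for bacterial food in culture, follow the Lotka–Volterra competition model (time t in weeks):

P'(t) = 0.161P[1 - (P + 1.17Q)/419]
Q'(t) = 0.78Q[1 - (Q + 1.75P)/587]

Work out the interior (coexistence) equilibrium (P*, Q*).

Setting both brackets to zero gives the nullclines P + 1.17Q = 419 and 1.75P + Q = 587.
Substituting Q = 587 - 1.75P into the first: P(1 - 1.17·1.75) = 419 - 1.17·587.
So P* = -268/-1.05 = 256, and then Q* = 587 - 1.75·256 = 140.

P* ≈ 256, Q* ≈ 140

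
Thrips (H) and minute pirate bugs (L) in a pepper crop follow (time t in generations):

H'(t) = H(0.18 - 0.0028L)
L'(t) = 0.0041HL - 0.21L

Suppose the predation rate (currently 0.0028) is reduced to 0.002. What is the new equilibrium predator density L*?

L* ≈ 90

At the interior fixed point, setting dH/dt = 0 with H > 0 fixes L* = (prey growth rate)/(HL coefficient) — independent of the other coefficients.
With the change, L* = 0.18/0.002 = 90; it rises from 64.3.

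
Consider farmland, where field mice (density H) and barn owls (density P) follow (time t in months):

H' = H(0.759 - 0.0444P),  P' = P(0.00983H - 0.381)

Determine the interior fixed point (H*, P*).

Set dP/dt = 0 with P > 0: 0.00983H - 0.381 = 0, so H* = 0.381/0.00983 = 38.8.
Set dH/dt = 0 with H > 0: 0.759 - 0.0444P = 0, so P* = 0.759/0.0444 = 17.1.

H* ≈ 38.8, P* ≈ 17.1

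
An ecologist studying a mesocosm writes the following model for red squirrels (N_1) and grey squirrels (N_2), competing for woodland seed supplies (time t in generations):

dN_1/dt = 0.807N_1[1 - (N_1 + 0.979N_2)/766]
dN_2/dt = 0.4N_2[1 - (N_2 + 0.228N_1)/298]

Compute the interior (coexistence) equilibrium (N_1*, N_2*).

Setting both brackets to zero gives the nullclines N_1 + 0.979N_2 = 766 and 0.228N_1 + N_2 = 298.
Substituting N_2 = 298 - 0.228N_1 into the first: N_1(1 - 0.979·0.228) = 766 - 0.979·298.
So N_1* = 474/0.777 = 611, and then N_2* = 298 - 0.228·611 = 159.

N_1* ≈ 611, N_2* ≈ 159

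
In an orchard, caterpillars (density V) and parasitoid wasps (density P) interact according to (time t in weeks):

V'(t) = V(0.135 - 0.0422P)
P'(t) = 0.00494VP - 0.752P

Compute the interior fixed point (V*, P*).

V* ≈ 152, P* ≈ 3.2

Set dP/dt = 0 with P > 0: 0.00494V - 0.752 = 0, so V* = 0.752/0.00494 = 152.
Set dV/dt = 0 with V > 0: 0.135 - 0.0422P = 0, so P* = 0.135/0.0422 = 3.2.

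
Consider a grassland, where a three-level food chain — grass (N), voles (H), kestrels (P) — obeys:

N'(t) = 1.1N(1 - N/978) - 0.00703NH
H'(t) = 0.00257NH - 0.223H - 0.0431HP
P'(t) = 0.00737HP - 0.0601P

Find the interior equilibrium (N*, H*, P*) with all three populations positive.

From dP/dt = 0: 0.00737H* = 0.0601, so H* = 8.15.
From dN/dt = 0: 1.1(1 - N*/978) = 0.00703·8.15, giving N* = 978·(1 - 0.0521) = 927.
From dH/dt = 0: 0.00257·927 - 0.223 = 0.0431P*, so P* = 2.16/0.0431 = 50.1.

N* ≈ 927, H* ≈ 8.15, P* ≈ 50.1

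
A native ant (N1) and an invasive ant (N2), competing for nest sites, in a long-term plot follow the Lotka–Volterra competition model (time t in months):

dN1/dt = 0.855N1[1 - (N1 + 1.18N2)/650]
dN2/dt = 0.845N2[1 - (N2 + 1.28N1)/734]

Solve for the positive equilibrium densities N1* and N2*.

N1* ≈ 423, N2* ≈ 192

Setting both brackets to zero gives the nullclines N1 + 1.18N2 = 650 and 1.28N1 + N2 = 734.
Substituting N2 = 734 - 1.28N1 into the first: N1(1 - 1.18·1.28) = 650 - 1.18·734.
So N1* = -216/-0.51 = 423, and then N2* = 734 - 1.28·423 = 192.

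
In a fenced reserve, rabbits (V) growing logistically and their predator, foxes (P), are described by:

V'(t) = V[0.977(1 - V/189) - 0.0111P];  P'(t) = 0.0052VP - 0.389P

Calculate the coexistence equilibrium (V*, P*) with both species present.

V* ≈ 74.8, P* ≈ 53.2

From dP/dt = 0 with P > 0: 0.0052V* = 0.389, so V* = 74.8.
Substitute into dV/dt = 0: 0.977(1 - 74.8/189) = 0.0111P*.
The bracket is 0.604, giving P* = 0.59/0.0111 = 53.2.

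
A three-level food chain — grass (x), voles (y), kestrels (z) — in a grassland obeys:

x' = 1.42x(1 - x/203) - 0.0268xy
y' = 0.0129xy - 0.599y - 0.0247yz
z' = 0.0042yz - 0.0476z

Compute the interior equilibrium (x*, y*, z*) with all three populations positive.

From dz/dt = 0: 0.0042y* = 0.0476, so y* = 11.3.
From dx/dt = 0: 1.42(1 - x*/203) = 0.0268·11.3, giving x* = 203·(1 - 0.214) = 160.
From dy/dt = 0: 0.0129·160 - 0.599 = 0.0247z*, so z* = 1.46/0.0247 = 59.1.

x* ≈ 160, y* ≈ 11.3, z* ≈ 59.1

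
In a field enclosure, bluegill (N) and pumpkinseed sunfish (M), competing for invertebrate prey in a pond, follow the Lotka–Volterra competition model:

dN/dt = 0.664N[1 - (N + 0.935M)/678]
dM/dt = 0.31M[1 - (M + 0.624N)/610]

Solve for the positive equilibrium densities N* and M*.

N* ≈ 258, M* ≈ 449

Setting both brackets to zero gives the nullclines N + 0.935M = 678 and 0.624N + M = 610.
Substituting M = 610 - 0.624N into the first: N(1 - 0.935·0.624) = 678 - 0.935·610.
So N* = 108/0.417 = 258, and then M* = 610 - 0.624·258 = 449.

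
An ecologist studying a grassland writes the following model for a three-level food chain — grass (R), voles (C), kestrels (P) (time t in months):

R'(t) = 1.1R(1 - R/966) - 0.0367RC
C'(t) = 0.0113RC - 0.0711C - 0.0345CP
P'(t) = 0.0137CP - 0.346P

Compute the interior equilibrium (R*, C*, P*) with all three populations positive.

From dP/dt = 0: 0.0137C* = 0.346, so C* = 25.3.
From dR/dt = 0: 1.1(1 - R*/966) = 0.0367·25.3, giving R* = 966·(1 - 0.843) = 152.
From dC/dt = 0: 0.0113·152 - 0.0711 = 0.0345P*, so P* = 1.65/0.0345 = 47.7.

R* ≈ 152, C* ≈ 25.3, P* ≈ 47.7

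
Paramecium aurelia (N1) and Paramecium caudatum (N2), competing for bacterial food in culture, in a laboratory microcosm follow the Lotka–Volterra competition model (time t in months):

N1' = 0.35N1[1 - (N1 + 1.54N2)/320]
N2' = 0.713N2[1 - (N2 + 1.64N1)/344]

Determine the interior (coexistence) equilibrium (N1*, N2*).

Setting both brackets to zero gives the nullclines N1 + 1.54N2 = 320 and 1.64N1 + N2 = 344.
Substituting N2 = 344 - 1.64N1 into the first: N1(1 - 1.54·1.64) = 320 - 1.54·344.
So N1* = -210/-1.53 = 137, and then N2* = 344 - 1.64·137 = 119.

N1* ≈ 137, N2* ≈ 119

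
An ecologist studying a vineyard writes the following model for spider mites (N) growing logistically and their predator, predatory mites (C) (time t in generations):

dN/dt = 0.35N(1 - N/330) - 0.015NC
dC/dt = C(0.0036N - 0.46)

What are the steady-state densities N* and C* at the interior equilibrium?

From dC/dt = 0 with C > 0: 0.0036N* = 0.46, so N* = 128.
Substitute into dN/dt = 0: 0.35(1 - 128/330) = 0.015C*.
The bracket is 0.613, giving C* = 0.214/0.015 = 14.3.

N* ≈ 128, C* ≈ 14.3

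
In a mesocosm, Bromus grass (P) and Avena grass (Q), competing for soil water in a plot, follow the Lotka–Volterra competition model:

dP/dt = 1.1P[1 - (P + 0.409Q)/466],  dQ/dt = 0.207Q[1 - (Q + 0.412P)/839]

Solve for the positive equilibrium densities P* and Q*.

P* ≈ 148, Q* ≈ 778

Setting both brackets to zero gives the nullclines P + 0.409Q = 466 and 0.412P + Q = 839.
Substituting Q = 839 - 0.412P into the first: P(1 - 0.409·0.412) = 466 - 0.409·839.
So P* = 123/0.831 = 148, and then Q* = 839 - 0.412·148 = 778.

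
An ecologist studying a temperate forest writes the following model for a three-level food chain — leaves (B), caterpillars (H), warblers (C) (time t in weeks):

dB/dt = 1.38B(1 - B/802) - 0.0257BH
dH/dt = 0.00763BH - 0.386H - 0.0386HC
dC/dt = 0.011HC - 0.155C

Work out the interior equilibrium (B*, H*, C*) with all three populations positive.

B* ≈ 592, H* ≈ 14.1, C* ≈ 107

From dC/dt = 0: 0.011H* = 0.155, so H* = 14.1.
From dB/dt = 0: 1.38(1 - B*/802) = 0.0257·14.1, giving B* = 802·(1 - 0.262) = 592.
From dH/dt = 0: 0.00763·592 - 0.386 = 0.0386C*, so C* = 4.13/0.0386 = 107.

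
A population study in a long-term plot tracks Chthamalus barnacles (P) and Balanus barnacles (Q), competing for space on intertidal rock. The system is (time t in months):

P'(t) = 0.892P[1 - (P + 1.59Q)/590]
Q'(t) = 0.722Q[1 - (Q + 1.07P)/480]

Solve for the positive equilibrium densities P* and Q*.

Setting both brackets to zero gives the nullclines P + 1.59Q = 590 and 1.07P + Q = 480.
Substituting Q = 480 - 1.07P into the first: P(1 - 1.59·1.07) = 590 - 1.59·480.
So P* = -173/-0.701 = 247, and then Q* = 480 - 1.07·247 = 216.

P* ≈ 247, Q* ≈ 216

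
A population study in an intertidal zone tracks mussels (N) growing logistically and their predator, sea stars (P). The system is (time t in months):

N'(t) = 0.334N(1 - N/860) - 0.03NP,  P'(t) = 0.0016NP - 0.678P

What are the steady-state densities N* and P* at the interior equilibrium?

N* ≈ 424, P* ≈ 5.65

From dP/dt = 0 with P > 0: 0.0016N* = 0.678, so N* = 424.
Substitute into dN/dt = 0: 0.334(1 - 424/860) = 0.03P*.
The bracket is 0.507, giving P* = 0.169/0.03 = 5.65.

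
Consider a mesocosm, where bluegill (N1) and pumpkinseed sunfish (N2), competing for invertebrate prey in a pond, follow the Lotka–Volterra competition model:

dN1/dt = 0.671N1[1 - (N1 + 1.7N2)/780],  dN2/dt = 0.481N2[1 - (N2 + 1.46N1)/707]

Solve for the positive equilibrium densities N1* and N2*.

N1* ≈ 285, N2* ≈ 291

Setting both brackets to zero gives the nullclines N1 + 1.7N2 = 780 and 1.46N1 + N2 = 707.
Substituting N2 = 707 - 1.46N1 into the first: N1(1 - 1.7·1.46) = 780 - 1.7·707.
So N1* = -422/-1.48 = 285, and then N2* = 707 - 1.46·285 = 291.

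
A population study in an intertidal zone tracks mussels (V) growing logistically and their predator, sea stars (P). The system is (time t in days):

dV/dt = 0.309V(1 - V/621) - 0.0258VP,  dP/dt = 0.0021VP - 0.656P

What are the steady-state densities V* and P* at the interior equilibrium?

From dP/dt = 0 with P > 0: 0.0021V* = 0.656, so V* = 312.
Substitute into dV/dt = 0: 0.309(1 - 312/621) = 0.0258P*.
The bracket is 0.497, giving P* = 0.154/0.0258 = 5.95.

V* ≈ 312, P* ≈ 5.95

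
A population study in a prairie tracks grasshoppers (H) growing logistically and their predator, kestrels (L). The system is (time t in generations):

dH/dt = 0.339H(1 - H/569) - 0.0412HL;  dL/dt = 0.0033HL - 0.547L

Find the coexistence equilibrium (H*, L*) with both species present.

H* ≈ 166, L* ≈ 5.83

From dL/dt = 0 with L > 0: 0.0033H* = 0.547, so H* = 166.
Substitute into dH/dt = 0: 0.339(1 - 166/569) = 0.0412L*.
The bracket is 0.709, giving L* = 0.24/0.0412 = 5.83.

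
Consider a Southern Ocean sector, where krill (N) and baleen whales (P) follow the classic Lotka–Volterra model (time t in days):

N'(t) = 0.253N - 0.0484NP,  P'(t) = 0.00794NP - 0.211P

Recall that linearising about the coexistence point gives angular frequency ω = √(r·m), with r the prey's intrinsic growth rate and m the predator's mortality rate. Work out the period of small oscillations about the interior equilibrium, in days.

T ≈ 27.2 days

Here r = 0.253 and m = 0.211, so r·m = 0.0534.
ω = √0.0534 = 0.231 per day, hence T = 2π/ω ≈ 27.2 days.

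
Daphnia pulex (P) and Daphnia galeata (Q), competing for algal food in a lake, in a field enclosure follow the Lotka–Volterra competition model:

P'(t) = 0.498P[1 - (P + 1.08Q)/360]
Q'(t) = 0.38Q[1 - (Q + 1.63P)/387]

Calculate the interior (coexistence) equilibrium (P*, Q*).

Setting both brackets to zero gives the nullclines P + 1.08Q = 360 and 1.63P + Q = 387.
Substituting Q = 387 - 1.63P into the first: P(1 - 1.08·1.63) = 360 - 1.08·387.
So P* = -58/-0.76 = 76.2, and then Q* = 387 - 1.63·76.2 = 263.

P* ≈ 76.2, Q* ≈ 263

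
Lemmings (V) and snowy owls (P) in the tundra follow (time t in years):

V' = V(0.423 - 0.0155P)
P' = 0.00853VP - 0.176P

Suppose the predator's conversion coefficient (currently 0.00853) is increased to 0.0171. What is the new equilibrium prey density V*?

V* ≈ 10.3

At the interior fixed point, setting dP/dt = 0 with P > 0 fixes V* = (predator death rate)/(VP coefficient) — independent of the other coefficients.
With the change, V* = 0.176/0.0171 = 10.3; it falls from 20.6.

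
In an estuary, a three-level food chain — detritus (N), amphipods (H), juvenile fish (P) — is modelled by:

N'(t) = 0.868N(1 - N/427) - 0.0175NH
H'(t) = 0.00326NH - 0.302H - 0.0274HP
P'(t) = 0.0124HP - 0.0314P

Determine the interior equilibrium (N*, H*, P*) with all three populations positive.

N* ≈ 405, H* ≈ 2.53, P* ≈ 37.2

From dP/dt = 0: 0.0124H* = 0.0314, so H* = 2.53.
From dN/dt = 0: 0.868(1 - N*/427) = 0.0175·2.53, giving N* = 427·(1 - 0.0511) = 405.
From dH/dt = 0: 0.00326·405 - 0.302 = 0.0274P*, so P* = 1.02/0.0274 = 37.2.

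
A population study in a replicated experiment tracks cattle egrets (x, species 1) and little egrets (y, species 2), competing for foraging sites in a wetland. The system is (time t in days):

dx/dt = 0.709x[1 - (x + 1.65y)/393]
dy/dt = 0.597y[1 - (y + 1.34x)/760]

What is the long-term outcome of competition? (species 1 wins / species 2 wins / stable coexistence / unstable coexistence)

Compare the nullcline intercepts: K1/α12 = 393/1.65 = 238 < K2 = 760; K2/α21 = 760/1.34 = 567 > K1 = 393.
Since the inequalities point opposite ways, species 2 can invade but species 1 cannot.

species 2 excludes species 1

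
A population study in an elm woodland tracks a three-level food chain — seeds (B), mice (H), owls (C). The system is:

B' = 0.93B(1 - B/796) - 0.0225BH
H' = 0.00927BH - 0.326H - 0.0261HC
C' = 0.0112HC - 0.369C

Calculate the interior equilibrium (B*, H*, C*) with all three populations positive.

B* ≈ 162, H* ≈ 32.9, C* ≈ 44.9

From dC/dt = 0: 0.0112H* = 0.369, so H* = 32.9.
From dB/dt = 0: 0.93(1 - B*/796) = 0.0225·32.9, giving B* = 796·(1 - 0.797) = 162.
From dH/dt = 0: 0.00927·162 - 0.326 = 0.0261C*, so C* = 1.17/0.0261 = 44.9.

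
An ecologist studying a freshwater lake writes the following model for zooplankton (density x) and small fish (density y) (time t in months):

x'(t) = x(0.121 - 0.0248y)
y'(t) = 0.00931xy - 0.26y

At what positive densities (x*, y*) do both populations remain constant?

Set dy/dt = 0 with y > 0: 0.00931x - 0.26 = 0, so x* = 0.26/0.00931 = 27.9.
Set dx/dt = 0 with x > 0: 0.121 - 0.0248y = 0, so y* = 0.121/0.0248 = 4.88.

x* ≈ 27.9, y* ≈ 4.88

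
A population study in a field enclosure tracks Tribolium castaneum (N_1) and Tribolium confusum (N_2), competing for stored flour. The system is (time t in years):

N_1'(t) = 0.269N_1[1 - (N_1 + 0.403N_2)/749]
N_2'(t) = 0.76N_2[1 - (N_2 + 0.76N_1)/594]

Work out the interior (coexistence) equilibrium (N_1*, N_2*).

Setting both brackets to zero gives the nullclines N_1 + 0.403N_2 = 749 and 0.76N_1 + N_2 = 594.
Substituting N_2 = 594 - 0.76N_1 into the first: N_1(1 - 0.403·0.76) = 749 - 0.403·594.
So N_1* = 510/0.694 = 735, and then N_2* = 594 - 0.76·735 = 35.7.

N_1* ≈ 735, N_2* ≈ 35.7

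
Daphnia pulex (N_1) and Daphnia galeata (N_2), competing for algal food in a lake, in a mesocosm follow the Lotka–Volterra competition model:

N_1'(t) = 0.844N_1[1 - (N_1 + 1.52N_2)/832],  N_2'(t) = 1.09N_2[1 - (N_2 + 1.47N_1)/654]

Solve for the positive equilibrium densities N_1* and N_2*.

N_1* ≈ 131, N_2* ≈ 461

Setting both brackets to zero gives the nullclines N_1 + 1.52N_2 = 832 and 1.47N_1 + N_2 = 654.
Substituting N_2 = 654 - 1.47N_1 into the first: N_1(1 - 1.52·1.47) = 832 - 1.52·654.
So N_1* = -162/-1.23 = 131, and then N_2* = 654 - 1.47·131 = 461.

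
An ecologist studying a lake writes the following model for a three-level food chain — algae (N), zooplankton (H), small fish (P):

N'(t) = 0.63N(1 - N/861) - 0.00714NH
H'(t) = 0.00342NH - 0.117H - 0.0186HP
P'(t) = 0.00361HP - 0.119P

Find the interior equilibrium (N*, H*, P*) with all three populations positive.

From dP/dt = 0: 0.00361H* = 0.119, so H* = 33.
From dN/dt = 0: 0.63(1 - N*/861) = 0.00714·33, giving N* = 861·(1 - 0.374) = 539.
From dH/dt = 0: 0.00342·539 - 0.117 = 0.0186P*, so P* = 1.73/0.0186 = 92.9.

N* ≈ 539, H* ≈ 33, P* ≈ 92.9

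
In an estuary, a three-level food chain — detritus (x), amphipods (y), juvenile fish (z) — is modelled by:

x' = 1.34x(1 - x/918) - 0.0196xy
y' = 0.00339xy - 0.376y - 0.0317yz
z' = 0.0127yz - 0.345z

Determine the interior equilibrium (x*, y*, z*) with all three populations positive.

From dz/dt = 0: 0.0127y* = 0.345, so y* = 27.2.
From dx/dt = 0: 1.34(1 - x*/918) = 0.0196·27.2, giving x* = 918·(1 - 0.397) = 553.
From dy/dt = 0: 0.00339·553 - 0.376 = 0.0317z*, so z* = 1.5/0.0317 = 47.3.

x* ≈ 553, y* ≈ 27.2, z* ≈ 47.3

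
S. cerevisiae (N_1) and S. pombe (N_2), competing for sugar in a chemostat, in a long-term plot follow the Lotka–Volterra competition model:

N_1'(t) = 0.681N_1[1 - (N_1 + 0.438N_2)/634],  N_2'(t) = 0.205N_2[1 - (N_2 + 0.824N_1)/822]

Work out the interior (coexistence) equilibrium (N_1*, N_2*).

N_1* ≈ 429, N_2* ≈ 469

Setting both brackets to zero gives the nullclines N_1 + 0.438N_2 = 634 and 0.824N_1 + N_2 = 822.
Substituting N_2 = 822 - 0.824N_1 into the first: N_1(1 - 0.438·0.824) = 634 - 0.438·822.
So N_1* = 274/0.639 = 429, and then N_2* = 822 - 0.824·429 = 469.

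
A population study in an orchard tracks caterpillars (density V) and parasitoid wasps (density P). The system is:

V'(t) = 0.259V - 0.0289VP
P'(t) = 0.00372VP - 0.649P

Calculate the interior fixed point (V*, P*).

V* ≈ 174, P* ≈ 8.96

Set dP/dt = 0 with P > 0: 0.00372V - 0.649 = 0, so V* = 0.649/0.00372 = 174.
Set dV/dt = 0 with V > 0: 0.259 - 0.0289P = 0, so P* = 0.259/0.0289 = 8.96.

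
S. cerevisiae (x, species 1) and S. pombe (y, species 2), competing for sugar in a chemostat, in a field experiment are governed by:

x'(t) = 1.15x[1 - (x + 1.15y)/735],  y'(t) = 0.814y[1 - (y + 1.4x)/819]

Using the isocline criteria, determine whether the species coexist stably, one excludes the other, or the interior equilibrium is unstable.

unstable coexistence (outcome depends on initial conditions)

Compare the nullcline intercepts: K1/α12 = 735/1.15 = 639 < K2 = 819; K2/α21 = 819/1.4 = 585 < K1 = 735.
Since both are reversed, neither can invade when rare; the interior point is a saddle.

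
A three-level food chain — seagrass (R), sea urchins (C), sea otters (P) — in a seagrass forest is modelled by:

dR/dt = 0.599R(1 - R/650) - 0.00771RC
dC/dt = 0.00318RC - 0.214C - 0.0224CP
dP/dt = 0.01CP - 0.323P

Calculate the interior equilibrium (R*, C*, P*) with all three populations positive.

R* ≈ 380, C* ≈ 32.3, P* ≈ 44.4

From dP/dt = 0: 0.01C* = 0.323, so C* = 32.3.
From dR/dt = 0: 0.599(1 - R*/650) = 0.00771·32.3, giving R* = 650·(1 - 0.416) = 380.
From dC/dt = 0: 0.00318·380 - 0.214 = 0.0224P*, so P* = 0.994/0.0224 = 44.4.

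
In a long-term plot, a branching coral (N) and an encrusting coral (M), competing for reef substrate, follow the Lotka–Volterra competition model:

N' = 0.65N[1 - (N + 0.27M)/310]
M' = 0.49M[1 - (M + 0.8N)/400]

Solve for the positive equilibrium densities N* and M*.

Setting both brackets to zero gives the nullclines N + 0.27M = 310 and 0.8N + M = 400.
Substituting M = 400 - 0.8N into the first: N(1 - 0.27·0.8) = 310 - 0.27·400.
So N* = 202/0.784 = 258, and then M* = 400 - 0.8·258 = 194.

N* ≈ 258, M* ≈ 194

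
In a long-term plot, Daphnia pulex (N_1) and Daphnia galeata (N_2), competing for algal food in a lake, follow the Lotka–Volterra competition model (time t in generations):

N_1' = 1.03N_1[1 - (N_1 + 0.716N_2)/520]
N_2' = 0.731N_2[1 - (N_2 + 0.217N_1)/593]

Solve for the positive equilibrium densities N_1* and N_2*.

N_1* ≈ 113, N_2* ≈ 568

Setting both brackets to zero gives the nullclines N_1 + 0.716N_2 = 520 and 0.217N_1 + N_2 = 593.
Substituting N_2 = 593 - 0.217N_1 into the first: N_1(1 - 0.716·0.217) = 520 - 0.716·593.
So N_1* = 95.4/0.845 = 113, and then N_2* = 593 - 0.217·113 = 568.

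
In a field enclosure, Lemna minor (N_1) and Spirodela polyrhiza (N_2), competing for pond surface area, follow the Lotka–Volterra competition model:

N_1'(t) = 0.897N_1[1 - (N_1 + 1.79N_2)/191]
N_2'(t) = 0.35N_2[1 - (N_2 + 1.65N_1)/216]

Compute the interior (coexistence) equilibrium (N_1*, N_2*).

N_1* ≈ 100, N_2* ≈ 50.8

Setting both brackets to zero gives the nullclines N_1 + 1.79N_2 = 191 and 1.65N_1 + N_2 = 216.
Substituting N_2 = 216 - 1.65N_1 into the first: N_1(1 - 1.79·1.65) = 191 - 1.79·216.
So N_1* = -196/-1.95 = 100, and then N_2* = 216 - 1.65·100 = 50.8.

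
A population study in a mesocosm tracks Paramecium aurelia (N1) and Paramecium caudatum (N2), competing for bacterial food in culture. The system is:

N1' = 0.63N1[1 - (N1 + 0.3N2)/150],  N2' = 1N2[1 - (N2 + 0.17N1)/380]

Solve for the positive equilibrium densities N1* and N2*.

Setting both brackets to zero gives the nullclines N1 + 0.3N2 = 150 and 0.17N1 + N2 = 380.
Substituting N2 = 380 - 0.17N1 into the first: N1(1 - 0.3·0.17) = 150 - 0.3·380.
So N1* = 36/0.949 = 37.9, and then N2* = 380 - 0.17·37.9 = 374.

N1* ≈ 37.9, N2* ≈ 374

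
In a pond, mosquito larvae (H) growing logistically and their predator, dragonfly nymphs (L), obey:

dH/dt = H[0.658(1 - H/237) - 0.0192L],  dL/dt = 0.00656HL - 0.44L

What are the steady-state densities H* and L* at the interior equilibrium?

From dL/dt = 0 with L > 0: 0.00656H* = 0.44, so H* = 67.1.
Substitute into dH/dt = 0: 0.658(1 - 67.1/237) = 0.0192L*.
The bracket is 0.717, giving L* = 0.472/0.0192 = 24.6.

H* ≈ 67.1, L* ≈ 24.6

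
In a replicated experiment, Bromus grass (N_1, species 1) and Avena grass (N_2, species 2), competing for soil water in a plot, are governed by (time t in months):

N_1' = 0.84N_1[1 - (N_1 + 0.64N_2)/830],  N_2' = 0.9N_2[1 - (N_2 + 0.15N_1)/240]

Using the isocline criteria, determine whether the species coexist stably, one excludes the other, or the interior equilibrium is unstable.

stable coexistence

Compare the nullcline intercepts: K1/α12 = 830/0.64 = 1300 > K2 = 240; K2/α21 = 240/0.15 = 1600 > K1 = 830.
Since both inequalities hold, each species can invade when rare, so the interior equilibrium is stable.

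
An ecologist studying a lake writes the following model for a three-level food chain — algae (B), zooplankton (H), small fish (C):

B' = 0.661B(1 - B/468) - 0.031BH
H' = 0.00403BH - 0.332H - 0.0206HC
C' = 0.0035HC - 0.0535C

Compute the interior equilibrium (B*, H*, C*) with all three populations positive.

B* ≈ 133, H* ≈ 15.3, C* ≈ 9.8

From dC/dt = 0: 0.0035H* = 0.0535, so H* = 15.3.
From dB/dt = 0: 0.661(1 - B*/468) = 0.031·15.3, giving B* = 468·(1 - 0.717) = 133.
From dH/dt = 0: 0.00403·133 - 0.332 = 0.0206C*, so C* = 0.202/0.0206 = 9.8.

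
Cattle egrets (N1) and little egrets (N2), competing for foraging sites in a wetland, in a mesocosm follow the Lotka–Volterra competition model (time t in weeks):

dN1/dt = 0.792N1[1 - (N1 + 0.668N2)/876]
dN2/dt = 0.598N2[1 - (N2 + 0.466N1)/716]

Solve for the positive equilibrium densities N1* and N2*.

Setting both brackets to zero gives the nullclines N1 + 0.668N2 = 876 and 0.466N1 + N2 = 716.
Substituting N2 = 716 - 0.466N1 into the first: N1(1 - 0.668·0.466) = 876 - 0.668·716.
So N1* = 398/0.689 = 577, and then N2* = 716 - 0.466·577 = 447.

N1* ≈ 577, N2* ≈ 447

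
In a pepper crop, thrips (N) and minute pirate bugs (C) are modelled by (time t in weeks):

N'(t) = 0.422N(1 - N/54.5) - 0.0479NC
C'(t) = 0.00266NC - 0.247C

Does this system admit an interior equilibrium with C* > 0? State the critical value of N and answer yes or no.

Threshold N = 92.9; K < 92.9, so no, the predator goes extinct.

The predator equation gives dC/dt > 0 only when N > 0.247/0.00266 = 92.9.
Without the predator, N → K = 54.5. Since 54.5 < 92.9, the predator cannot invade.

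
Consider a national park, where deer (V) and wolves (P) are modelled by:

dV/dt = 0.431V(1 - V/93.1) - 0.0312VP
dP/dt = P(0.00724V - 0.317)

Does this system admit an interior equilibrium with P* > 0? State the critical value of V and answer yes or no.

Threshold V = 43.8; K > 43.8, so yes, the predator persists.

The predator equation gives dP/dt > 0 only when V > 0.317/0.00724 = 43.8.
Without the predator, V → K = 93.1. Since 93.1 > 43.8, the predator can invade and persist.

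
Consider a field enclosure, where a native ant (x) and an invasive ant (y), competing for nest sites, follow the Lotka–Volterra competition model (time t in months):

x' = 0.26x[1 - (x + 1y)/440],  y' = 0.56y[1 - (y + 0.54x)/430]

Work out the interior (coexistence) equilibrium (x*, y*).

x* ≈ 21.7, y* ≈ 418

Setting both brackets to zero gives the nullclines x + 1y = 440 and 0.54x + y = 430.
Substituting y = 430 - 0.54x into the first: x(1 - 1·0.54) = 440 - 1·430.
So x* = 10/0.46 = 21.7, and then y* = 430 - 0.54·21.7 = 418.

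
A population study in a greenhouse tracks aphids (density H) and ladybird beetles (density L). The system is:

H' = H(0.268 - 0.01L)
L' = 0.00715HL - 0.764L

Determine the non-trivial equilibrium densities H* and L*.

H* ≈ 107, L* ≈ 26.8

Set dL/dt = 0 with L > 0: 0.00715H - 0.764 = 0, so H* = 0.764/0.00715 = 107.
Set dH/dt = 0 with H > 0: 0.268 - 0.01L = 0, so L* = 0.268/0.01 = 26.8.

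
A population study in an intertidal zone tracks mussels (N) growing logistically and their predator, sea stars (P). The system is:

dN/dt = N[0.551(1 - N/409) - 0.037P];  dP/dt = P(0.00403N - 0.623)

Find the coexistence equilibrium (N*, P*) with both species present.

N* ≈ 155, P* ≈ 9.26

From dP/dt = 0 with P > 0: 0.00403N* = 0.623, so N* = 155.
Substitute into dN/dt = 0: 0.551(1 - 155/409) = 0.037P*.
The bracket is 0.622, giving P* = 0.343/0.037 = 9.26.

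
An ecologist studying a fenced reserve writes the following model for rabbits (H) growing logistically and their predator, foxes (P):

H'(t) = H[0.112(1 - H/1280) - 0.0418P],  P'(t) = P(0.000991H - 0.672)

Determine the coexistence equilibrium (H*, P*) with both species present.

H* ≈ 678, P* ≈ 1.26

From dP/dt = 0 with P > 0: 0.000991H* = 0.672, so H* = 678.
Substitute into dH/dt = 0: 0.112(1 - 678/1280) = 0.0418P*.
The bracket is 0.47, giving P* = 0.0527/0.0418 = 1.26.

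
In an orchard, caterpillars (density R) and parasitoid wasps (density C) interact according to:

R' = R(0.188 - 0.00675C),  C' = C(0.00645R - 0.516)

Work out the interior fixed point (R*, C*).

R* ≈ 80, C* ≈ 27.9

Set dC/dt = 0 with C > 0: 0.00645R - 0.516 = 0, so R* = 0.516/0.00645 = 80.
Set dR/dt = 0 with R > 0: 0.188 - 0.00675C = 0, so C* = 0.188/0.00675 = 27.9.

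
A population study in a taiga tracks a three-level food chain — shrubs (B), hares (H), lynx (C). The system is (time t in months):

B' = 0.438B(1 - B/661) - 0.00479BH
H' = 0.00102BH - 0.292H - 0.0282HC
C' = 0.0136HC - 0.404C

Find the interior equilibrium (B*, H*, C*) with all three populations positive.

B* ≈ 446, H* ≈ 29.7, C* ≈ 5.79

From dC/dt = 0: 0.0136H* = 0.404, so H* = 29.7.
From dB/dt = 0: 0.438(1 - B*/661) = 0.00479·29.7, giving B* = 661·(1 - 0.325) = 446.
From dH/dt = 0: 0.00102·446 - 0.292 = 0.0282C*, so C* = 0.163/0.0282 = 5.79.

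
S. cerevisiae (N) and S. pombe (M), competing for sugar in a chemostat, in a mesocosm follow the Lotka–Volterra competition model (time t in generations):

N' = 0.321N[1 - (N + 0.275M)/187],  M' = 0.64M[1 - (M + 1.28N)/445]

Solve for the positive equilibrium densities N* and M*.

Setting both brackets to zero gives the nullclines N + 0.275M = 187 and 1.28N + M = 445.
Substituting M = 445 - 1.28N into the first: N(1 - 0.275·1.28) = 187 - 0.275·445.
So N* = 64.6/0.648 = 99.7, and then M* = 445 - 1.28·99.7 = 317.

N* ≈ 99.7, M* ≈ 317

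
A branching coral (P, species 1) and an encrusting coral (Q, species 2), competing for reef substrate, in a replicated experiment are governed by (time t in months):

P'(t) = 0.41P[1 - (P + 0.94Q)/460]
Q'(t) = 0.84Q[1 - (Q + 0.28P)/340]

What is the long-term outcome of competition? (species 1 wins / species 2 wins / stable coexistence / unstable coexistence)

stable coexistence

Compare the nullcline intercepts: K1/α12 = 460/0.94 = 489 > K2 = 340; K2/α21 = 340/0.28 = 1210 > K1 = 460.
Since both inequalities hold, each species can invade when rare, so the interior equilibrium is stable.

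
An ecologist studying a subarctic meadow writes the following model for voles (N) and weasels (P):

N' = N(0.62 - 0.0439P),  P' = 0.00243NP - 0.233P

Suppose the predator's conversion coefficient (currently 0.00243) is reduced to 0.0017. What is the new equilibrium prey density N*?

At the interior fixed point, setting dP/dt = 0 with P > 0 fixes N* = (predator death rate)/(NP coefficient) — independent of the other coefficients.
With the change, N* = 0.233/0.0017 = 137; it rises from 95.9.

N* ≈ 137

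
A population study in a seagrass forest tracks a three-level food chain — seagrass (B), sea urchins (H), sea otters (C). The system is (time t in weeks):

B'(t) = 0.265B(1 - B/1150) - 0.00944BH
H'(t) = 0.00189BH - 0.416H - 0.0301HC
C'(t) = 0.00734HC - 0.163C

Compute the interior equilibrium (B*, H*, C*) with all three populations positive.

From dC/dt = 0: 0.00734H* = 0.163, so H* = 22.2.
From dB/dt = 0: 0.265(1 - B*/1150) = 0.00944·22.2, giving B* = 1150·(1 - 0.791) = 240.
From dH/dt = 0: 0.00189·240 - 0.416 = 0.0301C*, so C* = 0.0381/0.0301 = 1.27.

B* ≈ 240, H* ≈ 22.2, C* ≈ 1.27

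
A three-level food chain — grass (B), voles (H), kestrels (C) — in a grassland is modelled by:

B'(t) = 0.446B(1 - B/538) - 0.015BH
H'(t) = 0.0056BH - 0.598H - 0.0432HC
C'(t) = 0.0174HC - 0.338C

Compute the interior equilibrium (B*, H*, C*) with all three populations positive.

From dC/dt = 0: 0.0174H* = 0.338, so H* = 19.4.
From dB/dt = 0: 0.446(1 - B*/538) = 0.015·19.4, giving B* = 538·(1 - 0.653) = 187.
From dH/dt = 0: 0.0056·187 - 0.598 = 0.0432C*, so C* = 0.446/0.0432 = 10.3.

B* ≈ 187, H* ≈ 19.4, C* ≈ 10.3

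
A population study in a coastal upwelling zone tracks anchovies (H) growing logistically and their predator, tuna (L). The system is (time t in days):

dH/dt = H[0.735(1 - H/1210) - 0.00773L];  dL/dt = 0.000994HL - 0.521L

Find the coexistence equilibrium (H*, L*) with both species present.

From dL/dt = 0 with L > 0: 0.000994H* = 0.521, so H* = 524.
Substitute into dH/dt = 0: 0.735(1 - 524/1210) = 0.00773L*.
The bracket is 0.567, giving L* = 0.417/0.00773 = 53.9.

H* ≈ 524, L* ≈ 53.9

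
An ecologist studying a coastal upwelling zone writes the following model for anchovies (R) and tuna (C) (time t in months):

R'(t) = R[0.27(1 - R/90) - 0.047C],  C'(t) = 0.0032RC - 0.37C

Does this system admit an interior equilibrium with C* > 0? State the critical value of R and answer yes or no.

The predator equation gives dC/dt > 0 only when R > 0.37/0.0032 = 116.
Without the predator, R → K = 90. Since 90 < 116, the predator cannot invade.

Threshold R = 116; K < 116, so no, the predator goes extinct.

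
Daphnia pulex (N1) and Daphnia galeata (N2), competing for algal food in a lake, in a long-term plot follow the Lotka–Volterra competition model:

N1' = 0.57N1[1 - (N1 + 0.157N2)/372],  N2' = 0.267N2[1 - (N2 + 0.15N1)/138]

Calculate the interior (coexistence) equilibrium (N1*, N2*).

Setting both brackets to zero gives the nullclines N1 + 0.157N2 = 372 and 0.15N1 + N2 = 138.
Substituting N2 = 138 - 0.15N1 into the first: N1(1 - 0.157·0.15) = 372 - 0.157·138.
So N1* = 350/0.976 = 359, and then N2* = 138 - 0.15·359 = 84.2.

N1* ≈ 359, N2* ≈ 84.2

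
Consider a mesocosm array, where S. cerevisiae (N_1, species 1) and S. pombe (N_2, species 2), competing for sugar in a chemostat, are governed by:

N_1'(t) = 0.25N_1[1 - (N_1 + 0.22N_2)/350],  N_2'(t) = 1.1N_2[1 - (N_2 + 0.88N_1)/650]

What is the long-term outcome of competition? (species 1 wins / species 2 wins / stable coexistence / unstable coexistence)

Compare the nullcline intercepts: K1/α12 = 350/0.22 = 1590 > K2 = 650; K2/α21 = 650/0.88 = 739 > K1 = 350.
Since both inequalities hold, each species can invade when rare, so the interior equilibrium is stable.

stable coexistence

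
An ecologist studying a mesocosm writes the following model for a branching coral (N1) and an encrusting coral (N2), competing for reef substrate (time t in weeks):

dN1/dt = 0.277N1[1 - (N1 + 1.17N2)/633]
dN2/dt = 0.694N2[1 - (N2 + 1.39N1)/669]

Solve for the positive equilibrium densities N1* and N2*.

Setting both brackets to zero gives the nullclines N1 + 1.17N2 = 633 and 1.39N1 + N2 = 669.
Substituting N2 = 669 - 1.39N1 into the first: N1(1 - 1.17·1.39) = 633 - 1.17·669.
So N1* = -150/-0.626 = 239, and then N2* = 669 - 1.39·239 = 337.

N1* ≈ 239, N2* ≈ 337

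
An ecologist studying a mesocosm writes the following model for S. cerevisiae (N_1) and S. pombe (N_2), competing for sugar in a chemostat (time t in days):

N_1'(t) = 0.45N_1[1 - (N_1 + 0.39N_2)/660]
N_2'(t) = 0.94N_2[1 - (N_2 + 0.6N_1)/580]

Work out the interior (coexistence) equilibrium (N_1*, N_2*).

Setting both brackets to zero gives the nullclines N_1 + 0.39N_2 = 660 and 0.6N_1 + N_2 = 580.
Substituting N_2 = 580 - 0.6N_1 into the first: N_1(1 - 0.39·0.6) = 660 - 0.39·580.
So N_1* = 434/0.766 = 566, and then N_2* = 580 - 0.6·566 = 240.

N_1* ≈ 566, N_2* ≈ 240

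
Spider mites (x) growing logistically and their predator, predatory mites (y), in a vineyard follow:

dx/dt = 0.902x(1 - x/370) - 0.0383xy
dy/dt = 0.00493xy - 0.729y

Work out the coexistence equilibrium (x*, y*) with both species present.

x* ≈ 148, y* ≈ 14.1

From dy/dt = 0 with y > 0: 0.00493x* = 0.729, so x* = 148.
Substitute into dx/dt = 0: 0.902(1 - 148/370) = 0.0383y*.
The bracket is 0.6, giving y* = 0.542/0.0383 = 14.1.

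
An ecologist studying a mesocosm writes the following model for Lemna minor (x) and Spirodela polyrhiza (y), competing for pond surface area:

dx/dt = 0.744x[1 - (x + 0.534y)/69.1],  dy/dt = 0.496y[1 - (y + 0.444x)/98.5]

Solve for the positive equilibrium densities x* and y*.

Setting both brackets to zero gives the nullclines x + 0.534y = 69.1 and 0.444x + y = 98.5.
Substituting y = 98.5 - 0.444x into the first: x(1 - 0.534·0.444) = 69.1 - 0.534·98.5.
So x* = 16.5/0.763 = 21.6, and then y* = 98.5 - 0.444·21.6 = 88.9.

x* ≈ 21.6, y* ≈ 88.9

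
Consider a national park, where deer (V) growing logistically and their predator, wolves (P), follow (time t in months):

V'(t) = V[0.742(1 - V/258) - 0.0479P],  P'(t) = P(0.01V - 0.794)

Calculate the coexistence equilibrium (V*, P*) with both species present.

V* ≈ 79.4, P* ≈ 10.7

From dP/dt = 0 with P > 0: 0.01V* = 0.794, so V* = 79.4.
Substitute into dV/dt = 0: 0.742(1 - 79.4/258) = 0.0479P*.
The bracket is 0.692, giving P* = 0.514/0.0479 = 10.7.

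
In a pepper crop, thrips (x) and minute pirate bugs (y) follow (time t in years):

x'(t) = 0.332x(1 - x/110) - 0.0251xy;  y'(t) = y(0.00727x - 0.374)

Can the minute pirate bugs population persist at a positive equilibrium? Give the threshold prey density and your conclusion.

The predator equation gives dy/dt > 0 only when x > 0.374/0.00727 = 51.4.
Without the predator, x → K = 110. Since 110 > 51.4, the predator can invade and persist.

Threshold x = 51.4; K > 51.4, so yes, the predator persists.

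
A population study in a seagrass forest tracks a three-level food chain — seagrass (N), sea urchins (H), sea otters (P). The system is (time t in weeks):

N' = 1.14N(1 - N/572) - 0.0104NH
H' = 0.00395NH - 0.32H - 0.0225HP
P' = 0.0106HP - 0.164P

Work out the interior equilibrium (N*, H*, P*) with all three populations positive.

From dP/dt = 0: 0.0106H* = 0.164, so H* = 15.5.
From dN/dt = 0: 1.14(1 - N*/572) = 0.0104·15.5, giving N* = 572·(1 - 0.141) = 491.
From dH/dt = 0: 0.00395·491 - 0.32 = 0.0225P*, so P* = 1.62/0.0225 = 72.

N* ≈ 491, H* ≈ 15.5, P* ≈ 72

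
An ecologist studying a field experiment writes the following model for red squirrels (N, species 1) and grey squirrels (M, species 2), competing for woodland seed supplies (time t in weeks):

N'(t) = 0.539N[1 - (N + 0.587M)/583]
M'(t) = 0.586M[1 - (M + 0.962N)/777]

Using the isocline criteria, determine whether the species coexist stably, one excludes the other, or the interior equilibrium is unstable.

stable coexistence

Compare the nullcline intercepts: K1/α12 = 583/0.587 = 993 > K2 = 777; K2/α21 = 777/0.962 = 808 > K1 = 583.
Since both inequalities hold, each species can invade when rare, so the interior equilibrium is stable.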